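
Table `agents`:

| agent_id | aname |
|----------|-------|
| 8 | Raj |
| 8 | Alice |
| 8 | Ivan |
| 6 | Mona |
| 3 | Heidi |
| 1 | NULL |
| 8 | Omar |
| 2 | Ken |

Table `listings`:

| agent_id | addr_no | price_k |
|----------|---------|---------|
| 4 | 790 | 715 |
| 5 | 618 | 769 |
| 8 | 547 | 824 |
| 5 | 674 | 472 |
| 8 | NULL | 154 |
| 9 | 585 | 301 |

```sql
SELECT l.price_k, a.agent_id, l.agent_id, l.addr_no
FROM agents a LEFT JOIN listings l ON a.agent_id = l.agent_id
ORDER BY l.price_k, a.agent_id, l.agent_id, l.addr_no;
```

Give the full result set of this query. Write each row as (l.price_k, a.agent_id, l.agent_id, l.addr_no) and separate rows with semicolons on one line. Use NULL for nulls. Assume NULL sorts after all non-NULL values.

(154, 8, 8, NULL); (154, 8, 8, NULL); (154, 8, 8, NULL); (154, 8, 8, NULL); (824, 8, 8, 547); (824, 8, 8, 547); (824, 8, 8, 547); (824, 8, 8, 547); (NULL, 1, NULL, NULL); (NULL, 2, NULL, NULL); (NULL, 3, NULL, NULL); (NULL, 6, NULL, NULL)

LEFT JOIN keeps every row from `agents`; unmatched rows get NULL for `listings`'s columns.
Matching on a.agent_id = l.agent_id.
- a[0] agent_id=8 → 2 match(es) in l → 2 row(s).
- a[1] agent_id=8 → 2 match(es) in l → 2 row(s).
- a[2] agent_id=8 → 2 match(es) in l → 2 row(s).
- a[3] agent_id=6 → no match; kept with NULLs on the l side.
- a[4] agent_id=3 → no match; kept with NULLs on the l side.
- a[5] agent_id=1 → no match; kept with NULLs on the l side.
- a[6] agent_id=8 → 2 match(es) in l → 2 row(s).
- a[7] agent_id=2 → no match; kept with NULLs on the l side.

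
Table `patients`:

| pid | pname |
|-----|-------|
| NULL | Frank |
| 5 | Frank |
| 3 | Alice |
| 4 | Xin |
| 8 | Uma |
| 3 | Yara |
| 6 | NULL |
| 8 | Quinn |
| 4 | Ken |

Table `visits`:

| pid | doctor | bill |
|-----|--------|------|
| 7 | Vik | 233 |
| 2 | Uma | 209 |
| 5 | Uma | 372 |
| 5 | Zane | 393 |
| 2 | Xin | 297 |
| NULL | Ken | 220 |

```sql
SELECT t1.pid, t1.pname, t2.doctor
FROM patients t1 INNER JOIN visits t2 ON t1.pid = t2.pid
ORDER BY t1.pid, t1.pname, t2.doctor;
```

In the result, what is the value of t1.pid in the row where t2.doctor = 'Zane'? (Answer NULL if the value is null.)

5

INNER JOIN keeps only pairs where the ON condition holds.
Matching on t1.pid = t2.pid. A NULL in a compared column never satisfies the condition.
- t1[0] pid=NULL → no match; dropped.
- t1[1] pid=5 → 2 match(es) in t2 → 2 row(s).
- t1[2] pid=3 → no match; dropped.
- t1[3] pid=4 → no match; dropped.
- t1[4] pid=8 → no match; dropped.
- t1[5] pid=3 → no match; dropped.
- t1[6] pid=6 → no match; dropped.
- t1[7] pid=8 → no match; dropped.
- t1[8] pid=4 → no match; dropped.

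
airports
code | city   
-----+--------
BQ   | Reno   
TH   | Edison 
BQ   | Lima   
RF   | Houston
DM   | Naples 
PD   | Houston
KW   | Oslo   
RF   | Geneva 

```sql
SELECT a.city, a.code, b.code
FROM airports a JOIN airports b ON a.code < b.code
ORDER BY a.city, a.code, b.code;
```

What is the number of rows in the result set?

INNER JOIN keeps only pairs where the ON condition holds.
Matching on a.code < b.code.
- a (code=BQ) pairs with 6 row(s) of b.
- a (code=TH) has no partner → excluded.
- a (code=BQ) pairs with 6 row(s) of b.
- a (code=RF) pairs with 1 row(s) of b.
- a (code=DM) pairs with 5 row(s) of b.
- a (code=PD) pairs with 3 row(s) of b.
- a (code=KW) pairs with 4 row(s) of b.
- a (code=RF) pairs with 1 row(s) of b.
Total: 26 rows.

26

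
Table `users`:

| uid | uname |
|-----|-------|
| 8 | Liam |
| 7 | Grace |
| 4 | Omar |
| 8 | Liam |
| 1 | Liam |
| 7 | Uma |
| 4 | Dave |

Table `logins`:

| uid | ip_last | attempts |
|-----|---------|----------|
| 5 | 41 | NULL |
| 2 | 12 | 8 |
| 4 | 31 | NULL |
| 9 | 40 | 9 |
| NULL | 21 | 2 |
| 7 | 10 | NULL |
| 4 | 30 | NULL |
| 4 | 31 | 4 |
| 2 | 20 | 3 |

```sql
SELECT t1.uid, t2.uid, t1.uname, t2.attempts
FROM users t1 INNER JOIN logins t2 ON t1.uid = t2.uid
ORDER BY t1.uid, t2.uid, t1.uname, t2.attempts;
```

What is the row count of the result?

8

INNER JOIN keeps only pairs where the ON condition holds.
Matching on t1.uid = t2.uid. A NULL in a compared column never satisfies the condition.
Matched pairs: 8.
Total: 8 rows.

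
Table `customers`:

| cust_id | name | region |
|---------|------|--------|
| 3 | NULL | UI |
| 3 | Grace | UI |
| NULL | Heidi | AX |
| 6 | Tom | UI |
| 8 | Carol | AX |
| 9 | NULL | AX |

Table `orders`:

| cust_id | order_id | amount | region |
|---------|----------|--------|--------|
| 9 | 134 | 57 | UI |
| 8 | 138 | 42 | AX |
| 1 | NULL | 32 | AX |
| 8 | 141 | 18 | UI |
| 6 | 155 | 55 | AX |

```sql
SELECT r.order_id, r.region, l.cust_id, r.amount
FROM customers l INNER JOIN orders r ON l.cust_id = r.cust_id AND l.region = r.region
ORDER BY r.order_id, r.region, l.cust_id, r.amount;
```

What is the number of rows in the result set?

INNER JOIN keeps only pairs where the ON condition holds.
Matching on l.cust_id = r.cust_id AND l.region = r.region. A NULL in a compared column never satisfies the condition.
- l row (cust_id=3, region=UI): no match → dropped.
- l row (cust_id=3, region=UI): no match → dropped.
- l row (cust_id=NULL, region=AX): no match → dropped.
- l row (cust_id=6, region=UI): no match → dropped.
- l row (cust_id=8, region=AX): matches 1 r row(s) → 1 output row(s).
- l row (cust_id=9, region=AX): no match → dropped.
Total: 1 rows.

1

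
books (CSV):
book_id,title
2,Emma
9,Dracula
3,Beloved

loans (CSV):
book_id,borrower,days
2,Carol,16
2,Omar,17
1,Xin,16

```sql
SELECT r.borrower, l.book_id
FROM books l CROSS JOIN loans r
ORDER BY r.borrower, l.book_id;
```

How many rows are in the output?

9

CROSS JOIN pairs every row of `books` with every row of `loans`: 3 × 3 = 9 rows.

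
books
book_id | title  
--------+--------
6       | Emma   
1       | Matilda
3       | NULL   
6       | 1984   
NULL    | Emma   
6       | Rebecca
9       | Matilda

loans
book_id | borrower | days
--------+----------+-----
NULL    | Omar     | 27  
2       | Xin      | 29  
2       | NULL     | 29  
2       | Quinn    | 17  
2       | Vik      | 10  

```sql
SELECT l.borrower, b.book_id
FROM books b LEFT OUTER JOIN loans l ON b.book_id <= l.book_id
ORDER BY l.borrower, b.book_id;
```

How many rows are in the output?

10

LEFT JOIN keeps every row from `books`; unmatched rows get NULL for `loans`'s columns.
Matching on b.book_id <= l.book_id. A NULL in a compared column never satisfies the condition.
- b row (book_id=6): no match → kept, l columns NULL.
- b row (book_id=1): matches 4 l row(s) → 4 output row(s).
- b row (book_id=3): no match → kept, l columns NULL.
- b row (book_id=6): no match → kept, l columns NULL.
- b row (book_id=NULL): no match → kept, l columns NULL.
- b row (book_id=6): no match → kept, l columns NULL.
- b row (book_id=9): no match → kept, l columns NULL.
Total: 4 matched + 6 padded = 10 rows.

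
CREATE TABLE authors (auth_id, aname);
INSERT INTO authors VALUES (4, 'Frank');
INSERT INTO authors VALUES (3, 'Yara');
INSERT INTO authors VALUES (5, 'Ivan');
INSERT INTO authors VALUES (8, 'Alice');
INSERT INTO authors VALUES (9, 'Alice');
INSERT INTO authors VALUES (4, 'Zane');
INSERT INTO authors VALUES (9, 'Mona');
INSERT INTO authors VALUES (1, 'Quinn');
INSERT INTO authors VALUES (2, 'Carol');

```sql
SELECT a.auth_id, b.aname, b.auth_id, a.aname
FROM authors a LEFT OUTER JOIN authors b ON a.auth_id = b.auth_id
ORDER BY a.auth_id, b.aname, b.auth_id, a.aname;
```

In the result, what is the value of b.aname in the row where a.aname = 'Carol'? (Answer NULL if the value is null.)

LEFT JOIN keeps every row from `authors a`; unmatched rows get NULL for `authors b`'s columns.
Matching on a.auth_id = b.auth_id.
- a (auth_id=4) pairs with 2 row(s) of b.
- a (auth_id=3) pairs with 1 row(s) of b.
- a (auth_id=5) pairs with 1 row(s) of b.
- a (auth_id=8) pairs with 1 row(s) of b.
- a (auth_id=9) pairs with 2 row(s) of b.
- a (auth_id=4) pairs with 2 row(s) of b.
- a (auth_id=9) pairs with 2 row(s) of b.
- a (auth_id=1) pairs with 1 row(s) of b.
- a (auth_id=2) pairs with 1 row(s) of b.

Carol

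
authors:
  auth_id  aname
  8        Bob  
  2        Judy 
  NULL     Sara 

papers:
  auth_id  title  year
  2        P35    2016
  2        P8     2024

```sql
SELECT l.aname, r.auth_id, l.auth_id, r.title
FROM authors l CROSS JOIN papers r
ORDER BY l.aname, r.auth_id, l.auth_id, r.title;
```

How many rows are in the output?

6

CROSS JOIN pairs every row of `authors` with every row of `papers`: 3 × 2 = 6 rows.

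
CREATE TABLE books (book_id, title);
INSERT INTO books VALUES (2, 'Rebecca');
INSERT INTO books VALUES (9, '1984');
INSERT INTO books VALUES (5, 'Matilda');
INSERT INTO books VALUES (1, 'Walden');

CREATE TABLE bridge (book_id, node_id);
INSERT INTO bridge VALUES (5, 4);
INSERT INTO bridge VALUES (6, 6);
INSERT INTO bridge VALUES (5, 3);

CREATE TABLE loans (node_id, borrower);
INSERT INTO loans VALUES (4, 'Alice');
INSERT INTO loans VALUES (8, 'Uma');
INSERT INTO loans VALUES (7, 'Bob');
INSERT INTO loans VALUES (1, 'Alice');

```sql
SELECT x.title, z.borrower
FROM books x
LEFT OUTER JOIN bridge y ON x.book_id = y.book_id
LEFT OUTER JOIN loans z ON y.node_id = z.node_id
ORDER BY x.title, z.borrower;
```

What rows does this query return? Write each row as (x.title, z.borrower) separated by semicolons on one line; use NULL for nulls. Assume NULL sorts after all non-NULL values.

Evaluate left to right. First `books x LEFT JOIN bridge y` on book_id: 5 row(s).
Then LEFT JOIN `loans z` on node_id: each of those 5 rows is kept; rows whose y.node_id has no match in z get NULL for z's columns.

(1984, NULL); (Matilda, Alice); (Matilda, NULL); (Rebecca, NULL); (Walden, NULL)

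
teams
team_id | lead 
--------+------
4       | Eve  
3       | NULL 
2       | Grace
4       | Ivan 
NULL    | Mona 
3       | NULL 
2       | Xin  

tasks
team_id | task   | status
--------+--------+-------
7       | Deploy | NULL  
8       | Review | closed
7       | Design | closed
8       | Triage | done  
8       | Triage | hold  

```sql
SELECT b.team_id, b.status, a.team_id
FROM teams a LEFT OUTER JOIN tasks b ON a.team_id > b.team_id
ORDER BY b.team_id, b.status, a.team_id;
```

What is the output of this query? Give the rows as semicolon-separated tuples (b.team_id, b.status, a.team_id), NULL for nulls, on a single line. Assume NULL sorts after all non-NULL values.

(NULL, NULL, 2); (NULL, NULL, 2); (NULL, NULL, 3); (NULL, NULL, 3); (NULL, NULL, 4); (NULL, NULL, 4); (NULL, NULL, NULL)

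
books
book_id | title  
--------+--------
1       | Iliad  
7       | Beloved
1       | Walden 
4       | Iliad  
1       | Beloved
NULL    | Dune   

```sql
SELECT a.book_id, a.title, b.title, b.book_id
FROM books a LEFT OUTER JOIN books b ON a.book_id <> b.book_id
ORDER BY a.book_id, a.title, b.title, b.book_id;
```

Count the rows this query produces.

15

LEFT JOIN keeps every row from `books a`; unmatched rows get NULL for `books b`'s columns.
Matching on a.book_id <> b.book_id. A NULL in a compared column never satisfies the condition.
- a (book_id=1) pairs with 2 row(s) of b.
- a (book_id=7) pairs with 4 row(s) of b.
- a (book_id=1) pairs with 2 row(s) of b.
- a (book_id=4) pairs with 4 row(s) of b.
- a (book_id=1) pairs with 2 row(s) of b.
- a (book_id=NULL) has no partner → padded with NULL.
Total: 14 matched + 1 padded = 15 rows.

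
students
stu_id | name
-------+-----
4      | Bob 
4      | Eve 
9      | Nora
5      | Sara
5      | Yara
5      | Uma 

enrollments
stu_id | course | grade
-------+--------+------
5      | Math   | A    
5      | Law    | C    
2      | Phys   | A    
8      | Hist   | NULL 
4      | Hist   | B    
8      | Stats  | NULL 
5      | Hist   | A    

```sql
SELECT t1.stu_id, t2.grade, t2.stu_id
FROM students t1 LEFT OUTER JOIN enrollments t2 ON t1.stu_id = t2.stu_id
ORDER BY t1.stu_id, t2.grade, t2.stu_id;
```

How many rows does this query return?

12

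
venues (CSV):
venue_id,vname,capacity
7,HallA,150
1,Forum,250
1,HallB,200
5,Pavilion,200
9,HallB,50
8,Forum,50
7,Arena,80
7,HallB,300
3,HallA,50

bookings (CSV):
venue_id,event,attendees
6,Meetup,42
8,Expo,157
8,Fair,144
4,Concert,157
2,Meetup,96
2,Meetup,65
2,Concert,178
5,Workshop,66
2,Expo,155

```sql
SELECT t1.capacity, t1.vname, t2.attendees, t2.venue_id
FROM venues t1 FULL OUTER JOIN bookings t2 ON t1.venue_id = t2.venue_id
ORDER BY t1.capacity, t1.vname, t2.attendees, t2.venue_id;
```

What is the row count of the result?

16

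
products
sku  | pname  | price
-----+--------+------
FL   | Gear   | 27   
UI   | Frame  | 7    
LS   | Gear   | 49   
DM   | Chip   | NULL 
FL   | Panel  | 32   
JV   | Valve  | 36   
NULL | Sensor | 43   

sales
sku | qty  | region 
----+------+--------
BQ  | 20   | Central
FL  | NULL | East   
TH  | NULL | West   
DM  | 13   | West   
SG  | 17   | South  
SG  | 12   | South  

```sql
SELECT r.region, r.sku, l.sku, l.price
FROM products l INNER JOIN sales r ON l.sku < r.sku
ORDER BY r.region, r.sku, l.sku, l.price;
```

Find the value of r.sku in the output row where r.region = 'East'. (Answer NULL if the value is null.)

FL

INNER JOIN keeps only pairs where the ON condition holds.
Matching on l.sku < r.sku. A NULL in a compared column never satisfies the condition.
- l (sku=FL) pairs with 3 row(s) of r.
- l (sku=UI) has no partner → excluded.
- l (sku=LS) pairs with 3 row(s) of r.
- l (sku=DM) pairs with 4 row(s) of r.
- l (sku=FL) pairs with 3 row(s) of r.
- l (sku=JV) pairs with 3 row(s) of r.
- l (sku=NULL) has no partner → excluded.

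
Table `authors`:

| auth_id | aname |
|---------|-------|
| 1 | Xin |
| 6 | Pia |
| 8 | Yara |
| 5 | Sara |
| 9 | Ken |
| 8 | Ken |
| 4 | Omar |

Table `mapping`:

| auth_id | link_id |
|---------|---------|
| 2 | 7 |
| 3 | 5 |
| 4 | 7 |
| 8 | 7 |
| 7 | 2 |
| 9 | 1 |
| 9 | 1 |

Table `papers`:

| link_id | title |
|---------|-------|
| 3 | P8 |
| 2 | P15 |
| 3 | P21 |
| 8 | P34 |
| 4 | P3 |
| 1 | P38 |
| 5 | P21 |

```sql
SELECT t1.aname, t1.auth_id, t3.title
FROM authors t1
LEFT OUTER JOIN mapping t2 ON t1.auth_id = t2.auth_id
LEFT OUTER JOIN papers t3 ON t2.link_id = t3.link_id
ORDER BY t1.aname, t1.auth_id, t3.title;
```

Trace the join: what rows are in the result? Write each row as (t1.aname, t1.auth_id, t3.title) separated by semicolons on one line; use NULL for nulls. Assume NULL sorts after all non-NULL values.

(Ken, 8, NULL); (Ken, 9, P38); (Ken, 9, P38); (Omar, 4, NULL); (Pia, 6, NULL); (Sara, 5, NULL); (Xin, 1, NULL); (Yara, 8, NULL)

Evaluate left to right. First `authors t1 LEFT JOIN mapping t2` on auth_id: 8 row(s).
Then LEFT JOIN `papers t3` on link_id: each of those 8 rows is kept; rows whose t2.link_id has no match in t3 get NULL for t3's columns.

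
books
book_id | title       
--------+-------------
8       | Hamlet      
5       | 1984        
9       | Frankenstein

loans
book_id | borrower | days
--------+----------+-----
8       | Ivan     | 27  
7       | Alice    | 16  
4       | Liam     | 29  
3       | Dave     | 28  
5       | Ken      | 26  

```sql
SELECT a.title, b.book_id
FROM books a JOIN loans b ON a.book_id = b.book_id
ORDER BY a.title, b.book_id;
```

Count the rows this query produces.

2

INNER JOIN keeps only pairs where the ON condition holds.
Matching on a.book_id = b.book_id.
Matched pairs: 2.
Total: 2 rows.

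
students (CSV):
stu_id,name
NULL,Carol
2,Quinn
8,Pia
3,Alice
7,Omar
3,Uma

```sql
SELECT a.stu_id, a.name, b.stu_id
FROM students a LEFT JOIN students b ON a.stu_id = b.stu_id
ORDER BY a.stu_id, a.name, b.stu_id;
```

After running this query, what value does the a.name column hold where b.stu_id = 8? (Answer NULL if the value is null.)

Pia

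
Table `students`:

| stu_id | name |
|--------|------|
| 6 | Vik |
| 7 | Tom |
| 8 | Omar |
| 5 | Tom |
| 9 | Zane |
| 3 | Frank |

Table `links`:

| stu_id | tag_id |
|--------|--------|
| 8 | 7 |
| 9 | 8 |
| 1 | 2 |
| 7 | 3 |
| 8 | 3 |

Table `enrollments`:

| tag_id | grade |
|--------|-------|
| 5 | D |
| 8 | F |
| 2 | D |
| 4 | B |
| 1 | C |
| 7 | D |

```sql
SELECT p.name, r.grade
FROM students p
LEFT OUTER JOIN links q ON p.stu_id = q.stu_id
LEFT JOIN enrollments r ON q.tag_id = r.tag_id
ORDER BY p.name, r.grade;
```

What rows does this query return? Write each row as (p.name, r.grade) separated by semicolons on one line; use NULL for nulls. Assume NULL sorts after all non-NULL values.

(Frank, NULL); (Omar, D); (Omar, NULL); (Tom, NULL); (Tom, NULL); (Vik, NULL); (Zane, F)

Step 1 — p LEFT JOIN q on stu_id → 7 row(s).
Then LEFT JOIN `enrollments r` on tag_id: each of those 7 rows is kept; rows whose q.tag_id has no match in r get NULL for r's columns.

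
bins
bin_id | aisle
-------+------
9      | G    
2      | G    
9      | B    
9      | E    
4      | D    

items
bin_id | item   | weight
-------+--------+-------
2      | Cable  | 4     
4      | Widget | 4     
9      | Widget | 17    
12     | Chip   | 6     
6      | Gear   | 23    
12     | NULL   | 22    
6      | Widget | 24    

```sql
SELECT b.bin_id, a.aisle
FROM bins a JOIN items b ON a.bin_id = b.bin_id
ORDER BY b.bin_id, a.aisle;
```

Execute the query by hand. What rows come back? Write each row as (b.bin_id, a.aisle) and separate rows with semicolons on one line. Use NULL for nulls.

(2, G); (4, D); (9, B); (9, E); (9, G)

INNER JOIN keeps only pairs where the ON condition holds.
Matching on a.bin_id = b.bin_id.
- a row (bin_id=9): matches 1 b row(s) → 1 output row(s).
- a row (bin_id=2): matches 1 b row(s) → 1 output row(s).
- a row (bin_id=9): matches 1 b row(s) → 1 output row(s).
- a row (bin_id=9): matches 1 b row(s) → 1 output row(s).
- a row (bin_id=4): matches 1 b row(s) → 1 output row(s).
After projecting and ordering:
b.bin_id | a.aisle
2 | G
4 | D
9 | B
9 | E
9 | G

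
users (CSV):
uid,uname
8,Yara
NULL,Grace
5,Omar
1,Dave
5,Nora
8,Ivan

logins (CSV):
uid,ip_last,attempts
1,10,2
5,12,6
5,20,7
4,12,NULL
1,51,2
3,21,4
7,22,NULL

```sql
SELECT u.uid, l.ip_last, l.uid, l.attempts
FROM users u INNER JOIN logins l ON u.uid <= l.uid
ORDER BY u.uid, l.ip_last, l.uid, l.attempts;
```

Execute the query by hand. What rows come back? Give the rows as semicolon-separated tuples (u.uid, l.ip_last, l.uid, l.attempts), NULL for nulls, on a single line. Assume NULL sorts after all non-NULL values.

INNER JOIN keeps only pairs where the ON condition holds.
Matching on u.uid <= l.uid. A NULL in a compared column never satisfies the condition.
Matched pairs: 13.

(1, 10, 1, 2); (1, 12, 4, NULL); (1, 12, 5, 6); (1, 20, 5, 7); (1, 21, 3, 4); (1, 22, 7, NULL); (1, 51, 1, 2); (5, 12, 5, 6); (5, 12, 5, 6); (5, 20, 5, 7); (5, 20, 5, 7); (5, 22, 7, NULL); (5, 22, 7, NULL)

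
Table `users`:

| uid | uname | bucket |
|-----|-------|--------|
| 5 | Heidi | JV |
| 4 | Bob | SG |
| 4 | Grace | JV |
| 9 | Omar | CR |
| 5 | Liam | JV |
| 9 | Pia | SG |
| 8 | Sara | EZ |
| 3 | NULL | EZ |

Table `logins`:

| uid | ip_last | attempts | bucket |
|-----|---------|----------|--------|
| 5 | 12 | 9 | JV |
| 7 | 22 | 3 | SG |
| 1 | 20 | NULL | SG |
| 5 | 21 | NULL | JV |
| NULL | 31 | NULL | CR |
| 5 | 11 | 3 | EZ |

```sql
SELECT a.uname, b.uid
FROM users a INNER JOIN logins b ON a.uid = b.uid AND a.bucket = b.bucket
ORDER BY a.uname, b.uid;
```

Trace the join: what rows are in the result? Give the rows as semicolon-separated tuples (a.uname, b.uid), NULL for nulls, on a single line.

(Heidi, 5); (Heidi, 5); (Liam, 5); (Liam, 5)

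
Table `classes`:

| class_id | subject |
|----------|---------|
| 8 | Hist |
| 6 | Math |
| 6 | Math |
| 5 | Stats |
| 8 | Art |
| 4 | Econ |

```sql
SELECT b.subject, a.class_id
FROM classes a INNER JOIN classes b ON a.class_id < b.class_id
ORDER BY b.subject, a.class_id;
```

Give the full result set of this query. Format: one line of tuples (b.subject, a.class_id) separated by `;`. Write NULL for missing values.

(Art, 4); (Art, 5); (Art, 6); (Art, 6); (Hist, 4); (Hist, 5); (Hist, 6); (Hist, 6); (Math, 4); (Math, 4); (Math, 5); (Math, 5); (Stats, 4)

INNER JOIN keeps only pairs where the ON condition holds.
Matching on a.class_id < b.class_id.
Matched pairs: 13.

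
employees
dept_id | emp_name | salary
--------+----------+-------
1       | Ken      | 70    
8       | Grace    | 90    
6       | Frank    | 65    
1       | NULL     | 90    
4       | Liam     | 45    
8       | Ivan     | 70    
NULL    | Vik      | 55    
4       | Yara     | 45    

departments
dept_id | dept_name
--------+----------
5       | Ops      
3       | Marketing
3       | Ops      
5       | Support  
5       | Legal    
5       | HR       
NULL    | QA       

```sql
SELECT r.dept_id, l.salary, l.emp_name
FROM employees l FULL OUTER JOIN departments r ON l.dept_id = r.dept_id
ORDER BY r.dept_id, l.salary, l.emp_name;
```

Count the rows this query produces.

15

FULL OUTER JOIN keeps every row from both sides; unmatched rows get NULL for the other side's columns.
Matching on l.dept_id = r.dept_id. A NULL in a compared column never satisfies the condition.
- l row (dept_id=1): no match → kept, r columns NULL.
- l row (dept_id=8): no match → kept, r columns NULL.
- l row (dept_id=6): no match → kept, r columns NULL.
- l row (dept_id=1): no match → kept, r columns NULL.
- l row (dept_id=4): no match → kept, r columns NULL.
- l row (dept_id=8): no match → kept, r columns NULL.
- l row (dept_id=NULL): no match → kept, r columns NULL.
- l row (dept_id=4): no match → kept, r columns NULL.
- 7 row(s) from r found no l partner → padded with NULL.
Total: 0 matched + 15 padded = 15 rows.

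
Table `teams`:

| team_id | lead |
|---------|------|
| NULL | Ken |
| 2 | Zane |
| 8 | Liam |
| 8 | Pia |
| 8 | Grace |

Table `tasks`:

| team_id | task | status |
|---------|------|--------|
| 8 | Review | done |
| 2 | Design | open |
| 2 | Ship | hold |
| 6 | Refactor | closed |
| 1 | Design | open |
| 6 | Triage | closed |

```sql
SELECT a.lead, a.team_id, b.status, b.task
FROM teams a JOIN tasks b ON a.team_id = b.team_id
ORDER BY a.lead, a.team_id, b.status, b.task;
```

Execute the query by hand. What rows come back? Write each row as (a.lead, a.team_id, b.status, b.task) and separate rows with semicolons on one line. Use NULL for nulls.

(Grace, 8, done, Review); (Liam, 8, done, Review); (Pia, 8, done, Review); (Zane, 2, hold, Ship); (Zane, 2, open, Design)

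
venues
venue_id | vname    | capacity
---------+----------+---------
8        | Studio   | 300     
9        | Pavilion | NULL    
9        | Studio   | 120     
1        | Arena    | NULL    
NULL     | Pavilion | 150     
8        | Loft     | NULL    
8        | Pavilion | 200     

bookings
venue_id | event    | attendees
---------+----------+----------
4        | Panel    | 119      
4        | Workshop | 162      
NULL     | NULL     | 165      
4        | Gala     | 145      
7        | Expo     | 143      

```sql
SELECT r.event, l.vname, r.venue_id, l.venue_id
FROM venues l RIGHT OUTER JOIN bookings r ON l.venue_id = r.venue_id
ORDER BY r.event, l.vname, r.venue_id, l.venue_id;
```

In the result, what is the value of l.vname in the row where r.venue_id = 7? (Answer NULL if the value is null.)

RIGHT JOIN keeps every row from `bookings`; unmatched rows get NULL for `venues`'s columns.
Matching on l.venue_id = r.venue_id. A NULL in a compared column never satisfies the condition.
- venue_id=8: no matching r row.
- venue_id=9: no matching r row.
- venue_id=9: no matching r row.
- venue_id=1: no matching r row.
- venue_id=NULL: no matching r row.
- venue_id=8: no matching r row.
- venue_id=8: no matching r row.
- 5 r row(s) had no l match → kept, l columns NULL.

NULL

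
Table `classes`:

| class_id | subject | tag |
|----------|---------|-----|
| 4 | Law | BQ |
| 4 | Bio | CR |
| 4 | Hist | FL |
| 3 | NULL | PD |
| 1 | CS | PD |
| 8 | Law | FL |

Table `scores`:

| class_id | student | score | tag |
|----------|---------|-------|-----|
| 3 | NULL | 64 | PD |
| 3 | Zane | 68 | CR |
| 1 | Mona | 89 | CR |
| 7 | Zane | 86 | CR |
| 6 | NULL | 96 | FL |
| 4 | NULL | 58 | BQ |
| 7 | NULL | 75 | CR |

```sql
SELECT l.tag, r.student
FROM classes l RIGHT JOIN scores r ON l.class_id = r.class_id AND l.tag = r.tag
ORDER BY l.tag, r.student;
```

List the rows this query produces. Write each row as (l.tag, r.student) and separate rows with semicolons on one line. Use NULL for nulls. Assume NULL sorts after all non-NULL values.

(BQ, NULL); (PD, NULL); (NULL, Mona); (NULL, Zane); (NULL, Zane); (NULL, NULL); (NULL, NULL)

RIGHT JOIN keeps every row from `scores`; unmatched rows get NULL for `classes`'s columns.
Matching on l.class_id = r.class_id AND l.tag = r.tag.
- l (class_id=4, tag=BQ) pairs with 1 row(s) of r.
- l (class_id=4, tag=CR) has no partner in r.
- l (class_id=4, tag=FL) has no partner in r.
- l (class_id=3, tag=PD) pairs with 1 row(s) of r.
- l (class_id=1, tag=PD) has no partner in r.
- l (class_id=8, tag=FL) has no partner in r.
- 5 row(s) from r found no l partner → padded with NULL.
After projecting and ordering:
l.tag | r.student
BQ | NULL
PD | NULL
NULL | Mona
NULL | Zane
NULL | Zane
NULL | NULL
NULL | NULL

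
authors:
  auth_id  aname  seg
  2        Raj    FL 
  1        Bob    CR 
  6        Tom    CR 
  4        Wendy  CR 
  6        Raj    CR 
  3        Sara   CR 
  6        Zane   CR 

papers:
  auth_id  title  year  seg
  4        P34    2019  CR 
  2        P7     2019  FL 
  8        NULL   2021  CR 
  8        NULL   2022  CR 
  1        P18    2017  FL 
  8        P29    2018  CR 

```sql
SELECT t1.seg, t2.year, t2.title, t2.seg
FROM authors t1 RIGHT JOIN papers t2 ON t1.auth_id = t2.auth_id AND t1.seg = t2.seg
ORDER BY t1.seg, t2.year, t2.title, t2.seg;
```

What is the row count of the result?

6

RIGHT JOIN keeps every row from `papers`; unmatched rows get NULL for `authors`'s columns.
Matching on t1.auth_id = t2.auth_id AND t1.seg = t2.seg.
- t1 (auth_id=2, seg=FL) pairs with 1 row(s) of t2.
- t1 (auth_id=1, seg=CR) has no partner in t2.
- t1 (auth_id=6, seg=CR) has no partner in t2.
- t1 (auth_id=4, seg=CR) pairs with 1 row(s) of t2.
- t1 (auth_id=6, seg=CR) has no partner in t2.
- t1 (auth_id=3, seg=CR) has no partner in t2.
- t1 (auth_id=6, seg=CR) has no partner in t2.
- 4 t2 row(s) had no t1 match → kept, t1 columns NULL.
Total: 2 matched + 4 padded = 6 rows.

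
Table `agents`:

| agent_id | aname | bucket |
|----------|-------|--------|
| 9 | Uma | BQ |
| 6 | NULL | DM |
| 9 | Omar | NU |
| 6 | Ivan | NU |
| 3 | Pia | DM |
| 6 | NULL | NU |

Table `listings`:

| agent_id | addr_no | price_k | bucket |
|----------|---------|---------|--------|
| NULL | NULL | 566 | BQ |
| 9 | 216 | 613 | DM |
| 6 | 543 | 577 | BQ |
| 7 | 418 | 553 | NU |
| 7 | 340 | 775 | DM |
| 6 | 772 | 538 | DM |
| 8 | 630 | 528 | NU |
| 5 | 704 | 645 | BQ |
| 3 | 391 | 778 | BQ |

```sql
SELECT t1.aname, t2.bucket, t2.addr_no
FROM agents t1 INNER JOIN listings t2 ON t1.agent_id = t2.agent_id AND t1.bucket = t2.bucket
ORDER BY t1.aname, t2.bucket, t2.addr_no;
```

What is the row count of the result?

1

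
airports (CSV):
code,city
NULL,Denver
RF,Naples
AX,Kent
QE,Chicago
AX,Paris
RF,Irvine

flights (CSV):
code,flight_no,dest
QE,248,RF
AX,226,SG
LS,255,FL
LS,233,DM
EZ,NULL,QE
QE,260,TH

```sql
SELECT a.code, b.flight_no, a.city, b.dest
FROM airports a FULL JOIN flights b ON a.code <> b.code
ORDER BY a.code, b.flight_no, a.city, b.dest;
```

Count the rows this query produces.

FULL OUTER JOIN keeps every row from both sides; unmatched rows get NULL for the other side's columns.
Matching on a.code <> b.code. A NULL in a compared column never satisfies the condition.
Matched pairs: 26; unmatched a rows kept: 1; unmatched b rows kept: 0.
Total: 26 matched + 1 padded = 27 rows.

27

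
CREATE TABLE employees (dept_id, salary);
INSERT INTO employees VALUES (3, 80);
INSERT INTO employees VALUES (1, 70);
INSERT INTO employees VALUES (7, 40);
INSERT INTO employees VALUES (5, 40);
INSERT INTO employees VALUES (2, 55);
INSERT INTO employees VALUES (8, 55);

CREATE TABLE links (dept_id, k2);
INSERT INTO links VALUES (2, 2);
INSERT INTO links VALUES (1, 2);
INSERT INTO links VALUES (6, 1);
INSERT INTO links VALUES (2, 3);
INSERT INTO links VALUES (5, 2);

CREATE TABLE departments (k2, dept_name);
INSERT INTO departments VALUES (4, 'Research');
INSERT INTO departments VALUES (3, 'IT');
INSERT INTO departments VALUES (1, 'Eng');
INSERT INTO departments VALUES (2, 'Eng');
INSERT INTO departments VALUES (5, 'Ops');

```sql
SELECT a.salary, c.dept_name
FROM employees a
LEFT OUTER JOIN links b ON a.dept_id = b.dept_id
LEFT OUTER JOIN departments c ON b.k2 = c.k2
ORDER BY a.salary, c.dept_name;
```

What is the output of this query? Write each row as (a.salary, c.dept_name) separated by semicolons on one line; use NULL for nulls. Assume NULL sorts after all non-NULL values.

Evaluate left to right. First `employees a LEFT JOIN links b` on dept_id: 7 row(s).
Then LEFT JOIN `departments c` on k2: each of those 7 rows is kept; rows whose b.k2 has no match in c get NULL for c's columns.

(40, Eng); (40, NULL); (55, Eng); (55, IT); (55, NULL); (70, Eng); (80, NULL)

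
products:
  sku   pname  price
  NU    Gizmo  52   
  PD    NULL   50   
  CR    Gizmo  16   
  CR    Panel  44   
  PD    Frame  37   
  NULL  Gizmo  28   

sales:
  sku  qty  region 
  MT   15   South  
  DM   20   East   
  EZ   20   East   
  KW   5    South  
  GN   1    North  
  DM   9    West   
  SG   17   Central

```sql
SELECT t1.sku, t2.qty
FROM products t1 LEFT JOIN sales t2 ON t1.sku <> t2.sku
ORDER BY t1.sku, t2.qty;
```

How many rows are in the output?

36

LEFT JOIN keeps every row from `products`; unmatched rows get NULL for `sales`'s columns.
Matching on t1.sku <> t2.sku. A NULL in a compared column never satisfies the condition.
- t1 row (sku=NU): matches 7 t2 row(s) → 7 output row(s).
- t1 row (sku=PD): matches 7 t2 row(s) → 7 output row(s).
- t1 row (sku=CR): matches 7 t2 row(s) → 7 output row(s).
- t1 row (sku=CR): matches 7 t2 row(s) → 7 output row(s).
- t1 row (sku=PD): matches 7 t2 row(s) → 7 output row(s).
- t1 row (sku=NULL): no match → kept, t2 columns NULL.
Total: 35 matched + 1 padded = 36 rows.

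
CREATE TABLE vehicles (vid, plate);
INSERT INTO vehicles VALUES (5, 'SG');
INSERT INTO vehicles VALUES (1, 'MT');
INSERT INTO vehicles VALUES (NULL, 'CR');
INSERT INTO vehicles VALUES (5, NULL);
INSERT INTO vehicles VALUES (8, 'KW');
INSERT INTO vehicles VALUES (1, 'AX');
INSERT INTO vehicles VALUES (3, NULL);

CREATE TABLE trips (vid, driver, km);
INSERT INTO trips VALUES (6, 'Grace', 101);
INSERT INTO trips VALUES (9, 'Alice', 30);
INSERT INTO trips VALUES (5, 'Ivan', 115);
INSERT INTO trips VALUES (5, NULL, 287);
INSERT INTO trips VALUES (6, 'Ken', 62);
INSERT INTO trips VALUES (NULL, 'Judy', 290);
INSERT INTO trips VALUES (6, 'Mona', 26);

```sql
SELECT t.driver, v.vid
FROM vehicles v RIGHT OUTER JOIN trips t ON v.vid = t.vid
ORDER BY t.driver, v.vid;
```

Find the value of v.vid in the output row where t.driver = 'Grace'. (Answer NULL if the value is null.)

NULL

RIGHT JOIN keeps every row from `trips`; unmatched rows get NULL for `vehicles`'s columns.
Matching on v.vid = t.vid. A NULL in a compared column never satisfies the condition.
- v[0] vid=5 → 2 match(es) in t → 2 row(s).
- v[1] vid=1 → no match.
- v[2] vid=NULL → no match.
- v[3] vid=5 → 2 match(es) in t → 2 row(s).
- v[4] vid=8 → no match.
- v[5] vid=1 → no match.
- v[6] vid=3 → no match.
- plus 5 unmatched t row(s), each kept with NULL v columns.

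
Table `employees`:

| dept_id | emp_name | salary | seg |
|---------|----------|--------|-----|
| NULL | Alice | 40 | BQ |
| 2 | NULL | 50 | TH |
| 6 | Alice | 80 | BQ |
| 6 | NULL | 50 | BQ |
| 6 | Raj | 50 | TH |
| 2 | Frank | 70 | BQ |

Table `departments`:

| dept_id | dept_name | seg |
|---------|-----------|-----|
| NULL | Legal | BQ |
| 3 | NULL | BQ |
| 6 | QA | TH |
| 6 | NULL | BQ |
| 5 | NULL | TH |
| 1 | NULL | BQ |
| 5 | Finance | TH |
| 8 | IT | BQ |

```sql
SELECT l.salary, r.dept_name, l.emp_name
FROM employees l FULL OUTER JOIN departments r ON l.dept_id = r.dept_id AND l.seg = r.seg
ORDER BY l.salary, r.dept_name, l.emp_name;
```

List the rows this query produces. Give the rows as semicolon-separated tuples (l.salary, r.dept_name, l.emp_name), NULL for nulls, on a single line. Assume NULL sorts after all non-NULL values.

FULL OUTER JOIN keeps every row from both sides; unmatched rows get NULL for the other side's columns.
Matching on l.dept_id = r.dept_id AND l.seg = r.seg. A NULL in a compared column never satisfies the condition.
Matched pairs: 3; unmatched l rows kept: 3; unmatched r rows kept: 6.

(40, NULL, Alice); (50, QA, Raj); (50, NULL, NULL); (50, NULL, NULL); (70, NULL, Frank); (80, NULL, Alice); (NULL, Finance, NULL); (NULL, IT, NULL); (NULL, Legal, NULL); (NULL, NULL, NULL); (NULL, NULL, NULL); (NULL, NULL, NULL)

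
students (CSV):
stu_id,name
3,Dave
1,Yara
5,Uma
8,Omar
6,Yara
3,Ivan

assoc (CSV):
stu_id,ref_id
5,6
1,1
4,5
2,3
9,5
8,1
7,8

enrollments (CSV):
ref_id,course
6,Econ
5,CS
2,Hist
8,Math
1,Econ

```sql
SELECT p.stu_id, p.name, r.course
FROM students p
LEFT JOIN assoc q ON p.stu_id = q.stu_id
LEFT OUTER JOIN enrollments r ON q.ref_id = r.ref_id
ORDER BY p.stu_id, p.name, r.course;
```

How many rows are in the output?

Evaluate left to right. First `students p LEFT JOIN assoc q` on stu_id: 6 row(s).
Then LEFT JOIN `enrollments r` on ref_id: each of those 6 rows is kept; rows whose q.ref_id has no match in r get NULL for r's columns.
Result: 6 row(s).

6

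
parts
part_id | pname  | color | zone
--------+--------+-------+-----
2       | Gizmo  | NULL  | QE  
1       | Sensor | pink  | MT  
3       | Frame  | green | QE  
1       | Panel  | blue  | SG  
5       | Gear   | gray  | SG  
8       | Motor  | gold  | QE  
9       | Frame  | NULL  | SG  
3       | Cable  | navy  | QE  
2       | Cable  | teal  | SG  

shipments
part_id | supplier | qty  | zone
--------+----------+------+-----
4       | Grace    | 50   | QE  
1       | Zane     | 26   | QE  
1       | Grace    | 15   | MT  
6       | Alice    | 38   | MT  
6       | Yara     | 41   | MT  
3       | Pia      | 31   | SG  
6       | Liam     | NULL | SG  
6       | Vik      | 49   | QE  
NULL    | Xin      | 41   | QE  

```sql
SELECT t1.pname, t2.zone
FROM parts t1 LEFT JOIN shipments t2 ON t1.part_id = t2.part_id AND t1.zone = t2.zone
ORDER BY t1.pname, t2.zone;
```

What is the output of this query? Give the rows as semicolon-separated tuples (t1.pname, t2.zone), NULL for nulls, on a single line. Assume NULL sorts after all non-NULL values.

(Cable, NULL); (Cable, NULL); (Frame, NULL); (Frame, NULL); (Gear, NULL); (Gizmo, NULL); (Motor, NULL); (Panel, NULL); (Sensor, MT)

LEFT JOIN keeps every row from `parts`; unmatched rows get NULL for `shipments`'s columns.
Matching on t1.part_id = t2.part_id AND t1.zone = t2.zone. A NULL in a compared column never satisfies the condition.
Matched pairs: 1; unmatched t1 rows kept: 8.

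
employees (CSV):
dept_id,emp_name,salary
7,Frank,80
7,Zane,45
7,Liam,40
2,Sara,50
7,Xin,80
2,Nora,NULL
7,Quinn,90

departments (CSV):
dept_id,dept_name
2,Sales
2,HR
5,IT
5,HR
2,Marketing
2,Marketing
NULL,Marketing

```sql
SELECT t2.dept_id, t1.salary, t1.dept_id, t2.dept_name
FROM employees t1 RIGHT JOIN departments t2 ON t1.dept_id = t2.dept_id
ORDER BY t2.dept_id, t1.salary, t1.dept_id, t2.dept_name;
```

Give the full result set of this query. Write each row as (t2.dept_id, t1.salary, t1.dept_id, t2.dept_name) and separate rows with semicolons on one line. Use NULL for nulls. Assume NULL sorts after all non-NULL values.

RIGHT JOIN keeps every row from `departments`; unmatched rows get NULL for `employees`'s columns.
Matching on t1.dept_id = t2.dept_id. A NULL in a compared column never satisfies the condition.
Matched pairs: 8; unmatched t2 rows kept: 3.

(2, 50, 2, HR); (2, 50, 2, Marketing); (2, 50, 2, Marketing); (2, 50, 2, Sales); (2, NULL, 2, HR); (2, NULL, 2, Marketing); (2, NULL, 2, Marketing); (2, NULL, 2, Sales); (5, NULL, NULL, HR); (5, NULL, NULL, IT); (NULL, NULL, NULL, Marketing)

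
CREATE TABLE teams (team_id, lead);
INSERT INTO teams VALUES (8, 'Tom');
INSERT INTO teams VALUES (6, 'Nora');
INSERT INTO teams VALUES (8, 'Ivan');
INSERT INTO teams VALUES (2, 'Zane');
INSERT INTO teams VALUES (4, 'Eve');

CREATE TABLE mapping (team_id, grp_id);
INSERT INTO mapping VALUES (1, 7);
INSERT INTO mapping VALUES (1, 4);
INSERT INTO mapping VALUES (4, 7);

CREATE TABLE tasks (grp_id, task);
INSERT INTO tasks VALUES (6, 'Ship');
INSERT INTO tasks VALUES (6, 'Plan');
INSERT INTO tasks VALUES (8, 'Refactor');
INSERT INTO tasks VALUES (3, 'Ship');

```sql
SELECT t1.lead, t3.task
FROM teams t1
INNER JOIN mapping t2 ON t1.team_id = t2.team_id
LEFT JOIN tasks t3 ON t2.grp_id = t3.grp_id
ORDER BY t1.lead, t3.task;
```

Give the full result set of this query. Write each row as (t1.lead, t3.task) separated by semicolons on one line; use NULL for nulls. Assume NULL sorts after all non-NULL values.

(Eve, NULL)

Joins associate left-to-right: teams INNER JOIN mapping on team_id gives 1 intermediate row(s).
Then LEFT JOIN `tasks t3` on grp_id: each of those 1 rows is kept; rows whose t2.grp_id has no match in t3 get NULL for t3's columns.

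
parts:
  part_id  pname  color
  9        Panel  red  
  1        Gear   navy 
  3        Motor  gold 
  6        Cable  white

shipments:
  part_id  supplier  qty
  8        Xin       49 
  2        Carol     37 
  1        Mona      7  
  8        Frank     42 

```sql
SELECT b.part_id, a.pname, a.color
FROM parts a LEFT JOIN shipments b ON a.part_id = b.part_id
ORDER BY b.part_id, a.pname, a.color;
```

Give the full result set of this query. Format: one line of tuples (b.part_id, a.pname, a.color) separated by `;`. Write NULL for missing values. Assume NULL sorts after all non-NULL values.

(1, Gear, navy); (NULL, Cable, white); (NULL, Motor, gold); (NULL, Panel, red)

LEFT JOIN keeps every row from `parts`; unmatched rows get NULL for `shipments`'s columns.
Matching on a.part_id = b.part_id.
Matched pairs: 1; unmatched a rows kept: 3.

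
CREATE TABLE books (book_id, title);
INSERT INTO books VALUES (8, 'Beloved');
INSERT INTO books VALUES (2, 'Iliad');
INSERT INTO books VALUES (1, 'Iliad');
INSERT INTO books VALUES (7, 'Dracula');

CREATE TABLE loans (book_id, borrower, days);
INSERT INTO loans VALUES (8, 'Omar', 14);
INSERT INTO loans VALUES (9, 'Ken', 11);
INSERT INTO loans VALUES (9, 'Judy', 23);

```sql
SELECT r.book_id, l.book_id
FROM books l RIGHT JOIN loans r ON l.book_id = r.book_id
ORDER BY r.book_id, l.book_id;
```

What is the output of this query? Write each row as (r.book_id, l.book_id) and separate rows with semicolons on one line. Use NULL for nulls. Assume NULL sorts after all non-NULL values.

(8, 8); (9, NULL); (9, NULL)

RIGHT JOIN keeps every row from `loans`; unmatched rows get NULL for `books`'s columns.
Matching on l.book_id = r.book_id.
- book_id=8: 1 matching r row(s), so 1 row(s) emitted.
- book_id=2: no matching r row.
- book_id=1: no matching r row.
- book_id=7: no matching r row.
- 2 row(s) from r found no l partner → padded with NULL.
After projecting and ordering:
r.book_id | l.book_id
8 | 8
9 | NULL
9 | NULL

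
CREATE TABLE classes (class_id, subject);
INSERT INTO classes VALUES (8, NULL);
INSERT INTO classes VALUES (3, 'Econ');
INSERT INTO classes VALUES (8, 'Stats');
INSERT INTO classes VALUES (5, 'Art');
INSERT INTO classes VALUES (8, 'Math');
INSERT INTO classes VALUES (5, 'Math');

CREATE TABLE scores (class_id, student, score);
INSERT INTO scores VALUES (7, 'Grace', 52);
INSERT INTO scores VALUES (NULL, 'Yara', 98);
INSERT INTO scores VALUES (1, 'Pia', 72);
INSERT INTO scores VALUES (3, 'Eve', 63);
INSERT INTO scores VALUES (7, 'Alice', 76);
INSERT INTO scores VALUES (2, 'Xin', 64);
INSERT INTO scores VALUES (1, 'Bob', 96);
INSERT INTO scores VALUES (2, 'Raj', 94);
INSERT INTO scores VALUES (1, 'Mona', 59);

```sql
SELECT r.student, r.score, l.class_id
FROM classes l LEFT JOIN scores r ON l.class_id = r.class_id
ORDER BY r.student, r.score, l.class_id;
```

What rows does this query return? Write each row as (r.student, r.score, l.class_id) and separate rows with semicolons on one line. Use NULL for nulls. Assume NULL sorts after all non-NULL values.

(Eve, 63, 3); (NULL, NULL, 5); (NULL, NULL, 5); (NULL, NULL, 8); (NULL, NULL, 8); (NULL, NULL, 8)

LEFT JOIN keeps every row from `classes`; unmatched rows get NULL for `scores`'s columns.
Matching on l.class_id = r.class_id. A NULL in a compared column never satisfies the condition.
- l row (class_id=8): no match → kept, r columns NULL.
- l row (class_id=3): matches 1 r row(s) → 1 output row(s).
- l row (class_id=8): no match → kept, r columns NULL.
- l row (class_id=5): no match → kept, r columns NULL.
- l row (class_id=8): no match → kept, r columns NULL.
- l row (class_id=5): no match → kept, r columns NULL.
After projecting and ordering:
r.student | r.score | l.class_id
Eve | 63 | 3
NULL | NULL | 5
NULL | NULL | 5
NULL | NULL | 8
NULL | NULL | 8
NULL | NULL | 8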